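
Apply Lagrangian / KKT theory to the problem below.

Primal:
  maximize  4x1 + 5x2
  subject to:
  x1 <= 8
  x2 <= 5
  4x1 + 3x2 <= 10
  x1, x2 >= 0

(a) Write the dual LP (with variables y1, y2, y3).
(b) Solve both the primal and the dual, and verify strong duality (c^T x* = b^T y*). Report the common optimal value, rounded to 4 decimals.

The standard primal-dual pair for 'max c^T x s.t. A x <= b, x >= 0' is:
  Dual:  min b^T y  s.t.  A^T y >= c,  y >= 0.

So the dual LP is:
  minimize  8y1 + 5y2 + 10y3
  subject to:
    y1 + 4y3 >= 4
    y2 + 3y3 >= 5
    y1, y2, y3 >= 0

Solving the primal: x* = (0, 3.3333).
  primal value c^T x* = 16.6667.
Solving the dual: y* = (0, 0, 1.6667).
  dual value b^T y* = 16.6667.
Strong duality: c^T x* = b^T y*. Confirmed.

16.6667


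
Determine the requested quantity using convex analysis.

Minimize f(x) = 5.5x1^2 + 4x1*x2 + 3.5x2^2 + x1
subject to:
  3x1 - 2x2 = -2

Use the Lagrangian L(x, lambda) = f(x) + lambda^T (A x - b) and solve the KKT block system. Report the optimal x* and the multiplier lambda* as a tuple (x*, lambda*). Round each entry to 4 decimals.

Form the Lagrangian:
  L(x, lambda) = (1/2) x^T Q x + c^T x + lambda^T (A x - b)
Stationarity (grad_x L = 0): Q x + c + A^T lambda = 0.
Primal feasibility: A x = b.

This gives the KKT block system:
  [ Q   A^T ] [ x     ]   [-c ]
  [ A    0  ] [ lambda ] = [ b ]

Solving the linear system:
  x*      = (-0.4, 0.4)
  lambda* = (0.6)
  f(x*)   = 0.4

x* = (-0.4, 0.4), lambda* = (0.6)


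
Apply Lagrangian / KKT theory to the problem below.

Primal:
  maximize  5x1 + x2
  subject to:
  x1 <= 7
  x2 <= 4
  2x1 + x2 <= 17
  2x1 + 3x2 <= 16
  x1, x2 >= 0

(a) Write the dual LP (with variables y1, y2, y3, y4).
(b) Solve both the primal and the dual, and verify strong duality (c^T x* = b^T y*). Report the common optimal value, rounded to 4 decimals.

The standard primal-dual pair for 'max c^T x s.t. A x <= b, x >= 0' is:
  Dual:  min b^T y  s.t.  A^T y >= c,  y >= 0.

So the dual LP is:
  minimize  7y1 + 4y2 + 17y3 + 16y4
  subject to:
    y1 + 2y3 + 2y4 >= 5
    y2 + y3 + 3y4 >= 1
    y1, y2, y3, y4 >= 0

Solving the primal: x* = (7, 0.6667).
  primal value c^T x* = 35.6667.
Solving the dual: y* = (4.3333, 0, 0, 0.3333).
  dual value b^T y* = 35.6667.
Strong duality: c^T x* = b^T y*. Confirmed.

35.6667


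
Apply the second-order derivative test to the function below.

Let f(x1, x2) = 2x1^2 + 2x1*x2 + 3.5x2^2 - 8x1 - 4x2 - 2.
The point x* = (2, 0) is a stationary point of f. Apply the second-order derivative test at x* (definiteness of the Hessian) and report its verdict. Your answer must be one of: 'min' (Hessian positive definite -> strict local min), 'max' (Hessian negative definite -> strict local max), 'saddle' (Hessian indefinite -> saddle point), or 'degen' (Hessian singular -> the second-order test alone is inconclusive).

Compute the Hessian H = grad^2 f:
  H = [[4, 2], [2, 7]]
Verify stationarity: grad f(x*) = H x* + g = (0, 0).
Eigenvalues of H: 3, 8.
Both eigenvalues > 0, so H is positive definite -> x* is a strict local min.

min


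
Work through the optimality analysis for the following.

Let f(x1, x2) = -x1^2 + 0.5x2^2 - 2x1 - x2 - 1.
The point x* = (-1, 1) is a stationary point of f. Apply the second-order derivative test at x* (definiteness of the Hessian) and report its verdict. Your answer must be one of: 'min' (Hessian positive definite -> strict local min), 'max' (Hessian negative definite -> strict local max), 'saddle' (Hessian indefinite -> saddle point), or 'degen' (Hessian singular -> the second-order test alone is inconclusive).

Compute the Hessian H = grad^2 f:
  H = [[-2, 0], [0, 1]]
Verify stationarity: grad f(x*) = H x* + g = (0, 0).
Eigenvalues of H: -2, 1.
Eigenvalues have mixed signs, so H is indefinite -> x* is a saddle point.

saddle


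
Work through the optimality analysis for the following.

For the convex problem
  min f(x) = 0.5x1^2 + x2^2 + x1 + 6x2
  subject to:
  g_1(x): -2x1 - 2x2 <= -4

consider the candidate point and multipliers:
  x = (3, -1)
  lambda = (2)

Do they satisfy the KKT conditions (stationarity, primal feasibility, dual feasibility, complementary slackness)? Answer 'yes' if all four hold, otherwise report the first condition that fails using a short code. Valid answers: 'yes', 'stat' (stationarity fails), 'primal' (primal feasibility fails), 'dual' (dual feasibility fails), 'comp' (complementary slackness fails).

Gradient of f: grad f(x) = Q x + c = (4, 4)
Constraint values g_i(x) = a_i^T x - b_i:
  g_1((3, -1)) = 0
Stationarity residual: grad f(x) + sum_i lambda_i a_i = (0, 0)
  -> stationarity OK
Primal feasibility (all g_i <= 0): OK
Dual feasibility (all lambda_i >= 0): OK
Complementary slackness (lambda_i * g_i(x) = 0 for all i): OK

Verdict: yes, KKT holds.

yes


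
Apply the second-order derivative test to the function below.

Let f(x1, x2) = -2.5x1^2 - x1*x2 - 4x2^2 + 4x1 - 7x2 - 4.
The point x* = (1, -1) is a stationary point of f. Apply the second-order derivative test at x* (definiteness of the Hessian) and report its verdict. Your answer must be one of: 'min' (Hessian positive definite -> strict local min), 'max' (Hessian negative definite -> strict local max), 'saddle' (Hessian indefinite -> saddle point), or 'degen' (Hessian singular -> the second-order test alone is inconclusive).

Compute the Hessian H = grad^2 f:
  H = [[-5, -1], [-1, -8]]
Verify stationarity: grad f(x*) = H x* + g = (0, 0).
Eigenvalues of H: -8.3028, -4.6972.
Both eigenvalues < 0, so H is negative definite -> x* is a strict local max.

max


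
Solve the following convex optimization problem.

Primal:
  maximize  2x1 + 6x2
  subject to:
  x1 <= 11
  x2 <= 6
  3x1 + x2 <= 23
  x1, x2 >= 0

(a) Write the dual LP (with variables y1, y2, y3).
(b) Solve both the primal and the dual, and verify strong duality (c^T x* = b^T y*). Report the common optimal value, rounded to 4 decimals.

The standard primal-dual pair for 'max c^T x s.t. A x <= b, x >= 0' is:
  Dual:  min b^T y  s.t.  A^T y >= c,  y >= 0.

So the dual LP is:
  minimize  11y1 + 6y2 + 23y3
  subject to:
    y1 + 3y3 >= 2
    y2 + y3 >= 6
    y1, y2, y3 >= 0

Solving the primal: x* = (5.6667, 6).
  primal value c^T x* = 47.3333.
Solving the dual: y* = (0, 5.3333, 0.6667).
  dual value b^T y* = 47.3333.
Strong duality: c^T x* = b^T y*. Confirmed.

47.3333


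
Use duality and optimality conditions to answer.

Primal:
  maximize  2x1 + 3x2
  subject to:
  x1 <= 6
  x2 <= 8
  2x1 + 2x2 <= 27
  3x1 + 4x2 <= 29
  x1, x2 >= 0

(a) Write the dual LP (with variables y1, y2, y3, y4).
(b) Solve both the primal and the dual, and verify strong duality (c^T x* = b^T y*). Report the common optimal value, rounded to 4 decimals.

The standard primal-dual pair for 'max c^T x s.t. A x <= b, x >= 0' is:
  Dual:  min b^T y  s.t.  A^T y >= c,  y >= 0.

So the dual LP is:
  minimize  6y1 + 8y2 + 27y3 + 29y4
  subject to:
    y1 + 2y3 + 3y4 >= 2
    y2 + 2y3 + 4y4 >= 3
    y1, y2, y3, y4 >= 0

Solving the primal: x* = (0, 7.25).
  primal value c^T x* = 21.75.
Solving the dual: y* = (0, 0, 0, 0.75).
  dual value b^T y* = 21.75.
Strong duality: c^T x* = b^T y*. Confirmed.

21.75


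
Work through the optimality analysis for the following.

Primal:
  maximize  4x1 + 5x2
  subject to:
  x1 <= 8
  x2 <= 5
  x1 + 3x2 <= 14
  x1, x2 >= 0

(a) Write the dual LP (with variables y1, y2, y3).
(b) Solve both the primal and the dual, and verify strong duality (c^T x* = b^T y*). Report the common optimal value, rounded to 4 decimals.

The standard primal-dual pair for 'max c^T x s.t. A x <= b, x >= 0' is:
  Dual:  min b^T y  s.t.  A^T y >= c,  y >= 0.

So the dual LP is:
  minimize  8y1 + 5y2 + 14y3
  subject to:
    y1 + y3 >= 4
    y2 + 3y3 >= 5
    y1, y2, y3 >= 0

Solving the primal: x* = (8, 2).
  primal value c^T x* = 42.
Solving the dual: y* = (2.3333, 0, 1.6667).
  dual value b^T y* = 42.
Strong duality: c^T x* = b^T y*. Confirmed.

42


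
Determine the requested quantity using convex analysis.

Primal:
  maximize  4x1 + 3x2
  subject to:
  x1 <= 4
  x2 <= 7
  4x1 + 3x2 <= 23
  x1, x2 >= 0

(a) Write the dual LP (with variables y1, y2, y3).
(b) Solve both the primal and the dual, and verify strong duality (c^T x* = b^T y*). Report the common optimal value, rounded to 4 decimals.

The standard primal-dual pair for 'max c^T x s.t. A x <= b, x >= 0' is:
  Dual:  min b^T y  s.t.  A^T y >= c,  y >= 0.

So the dual LP is:
  minimize  4y1 + 7y2 + 23y3
  subject to:
    y1 + 4y3 >= 4
    y2 + 3y3 >= 3
    y1, y2, y3 >= 0

Solving the primal: x* = (0.5, 7).
  primal value c^T x* = 23.
Solving the dual: y* = (0, 0, 1).
  dual value b^T y* = 23.
Strong duality: c^T x* = b^T y*. Confirmed.

23


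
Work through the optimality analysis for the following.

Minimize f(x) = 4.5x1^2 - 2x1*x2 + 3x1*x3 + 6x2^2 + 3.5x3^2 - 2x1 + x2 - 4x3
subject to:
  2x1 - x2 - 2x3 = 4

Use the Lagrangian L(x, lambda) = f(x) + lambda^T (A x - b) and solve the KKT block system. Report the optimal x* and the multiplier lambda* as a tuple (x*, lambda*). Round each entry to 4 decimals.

Form the Lagrangian:
  L(x, lambda) = (1/2) x^T Q x + c^T x + lambda^T (A x - b)
Stationarity (grad_x L = 0): Q x + c + A^T lambda = 0.
Primal feasibility: A x = b.

This gives the KKT block system:
  [ Q   A^T ] [ x     ]   [-c ]
  [ A    0  ] [ lambda ] = [ b ]

Solving the linear system:
  x*      = (1.1341, -0.1499, -0.7909)
  lambda* = (-3.0671)
  f(x*)   = 6.5069

x* = (1.1341, -0.1499, -0.7909), lambda* = (-3.0671)


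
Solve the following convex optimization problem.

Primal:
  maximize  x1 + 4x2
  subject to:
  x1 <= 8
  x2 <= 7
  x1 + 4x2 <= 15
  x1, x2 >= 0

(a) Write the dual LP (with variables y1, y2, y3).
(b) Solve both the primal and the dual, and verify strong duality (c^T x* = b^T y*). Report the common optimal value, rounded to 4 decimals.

The standard primal-dual pair for 'max c^T x s.t. A x <= b, x >= 0' is:
  Dual:  min b^T y  s.t.  A^T y >= c,  y >= 0.

So the dual LP is:
  minimize  8y1 + 7y2 + 15y3
  subject to:
    y1 + y3 >= 1
    y2 + 4y3 >= 4
    y1, y2, y3 >= 0

Solving the primal: x* = (0, 3.75).
  primal value c^T x* = 15.
Solving the dual: y* = (0, 0, 1).
  dual value b^T y* = 15.
Strong duality: c^T x* = b^T y*. Confirmed.

15


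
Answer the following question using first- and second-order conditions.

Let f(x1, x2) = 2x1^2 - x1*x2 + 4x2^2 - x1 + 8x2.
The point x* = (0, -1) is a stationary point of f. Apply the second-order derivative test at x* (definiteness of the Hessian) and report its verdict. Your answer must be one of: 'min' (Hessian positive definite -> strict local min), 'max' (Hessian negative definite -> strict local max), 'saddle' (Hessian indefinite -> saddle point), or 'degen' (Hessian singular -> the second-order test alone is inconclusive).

Compute the Hessian H = grad^2 f:
  H = [[4, -1], [-1, 8]]
Verify stationarity: grad f(x*) = H x* + g = (0, 0).
Eigenvalues of H: 3.7639, 8.2361.
Both eigenvalues > 0, so H is positive definite -> x* is a strict local min.

min


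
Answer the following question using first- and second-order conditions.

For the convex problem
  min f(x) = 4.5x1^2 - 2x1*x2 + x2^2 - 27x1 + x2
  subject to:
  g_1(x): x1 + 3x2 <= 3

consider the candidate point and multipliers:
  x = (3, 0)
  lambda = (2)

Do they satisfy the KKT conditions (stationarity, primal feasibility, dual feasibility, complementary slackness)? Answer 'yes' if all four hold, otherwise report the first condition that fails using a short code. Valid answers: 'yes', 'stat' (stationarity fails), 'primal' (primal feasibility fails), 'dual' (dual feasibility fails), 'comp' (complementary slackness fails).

Gradient of f: grad f(x) = Q x + c = (0, -5)
Constraint values g_i(x) = a_i^T x - b_i:
  g_1((3, 0)) = 0
Stationarity residual: grad f(x) + sum_i lambda_i a_i = (2, 1)
  -> stationarity FAILS
Primal feasibility (all g_i <= 0): OK
Dual feasibility (all lambda_i >= 0): OK
Complementary slackness (lambda_i * g_i(x) = 0 for all i): OK

Verdict: the first failing condition is stationarity -> stat.

stat


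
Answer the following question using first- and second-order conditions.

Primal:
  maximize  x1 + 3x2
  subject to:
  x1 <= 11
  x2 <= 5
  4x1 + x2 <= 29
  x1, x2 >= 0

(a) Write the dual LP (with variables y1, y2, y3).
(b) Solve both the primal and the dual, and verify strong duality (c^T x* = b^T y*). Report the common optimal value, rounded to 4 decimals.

The standard primal-dual pair for 'max c^T x s.t. A x <= b, x >= 0' is:
  Dual:  min b^T y  s.t.  A^T y >= c,  y >= 0.

So the dual LP is:
  minimize  11y1 + 5y2 + 29y3
  subject to:
    y1 + 4y3 >= 1
    y2 + y3 >= 3
    y1, y2, y3 >= 0

Solving the primal: x* = (6, 5).
  primal value c^T x* = 21.
Solving the dual: y* = (0, 2.75, 0.25).
  dual value b^T y* = 21.
Strong duality: c^T x* = b^T y*. Confirmed.

21


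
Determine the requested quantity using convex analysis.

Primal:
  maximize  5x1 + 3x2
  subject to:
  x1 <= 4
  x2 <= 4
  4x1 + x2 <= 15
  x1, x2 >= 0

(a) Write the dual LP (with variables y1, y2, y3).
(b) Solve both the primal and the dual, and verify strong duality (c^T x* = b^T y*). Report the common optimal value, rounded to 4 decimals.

The standard primal-dual pair for 'max c^T x s.t. A x <= b, x >= 0' is:
  Dual:  min b^T y  s.t.  A^T y >= c,  y >= 0.

So the dual LP is:
  minimize  4y1 + 4y2 + 15y3
  subject to:
    y1 + 4y3 >= 5
    y2 + y3 >= 3
    y1, y2, y3 >= 0

Solving the primal: x* = (2.75, 4).
  primal value c^T x* = 25.75.
Solving the dual: y* = (0, 1.75, 1.25).
  dual value b^T y* = 25.75.
Strong duality: c^T x* = b^T y*. Confirmed.

25.75


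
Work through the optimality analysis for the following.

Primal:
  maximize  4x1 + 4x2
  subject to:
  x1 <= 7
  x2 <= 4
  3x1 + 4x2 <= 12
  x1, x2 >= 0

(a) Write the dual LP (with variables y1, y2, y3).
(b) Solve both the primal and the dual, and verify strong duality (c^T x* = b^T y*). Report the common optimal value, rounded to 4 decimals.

The standard primal-dual pair for 'max c^T x s.t. A x <= b, x >= 0' is:
  Dual:  min b^T y  s.t.  A^T y >= c,  y >= 0.

So the dual LP is:
  minimize  7y1 + 4y2 + 12y3
  subject to:
    y1 + 3y3 >= 4
    y2 + 4y3 >= 4
    y1, y2, y3 >= 0

Solving the primal: x* = (4, 0).
  primal value c^T x* = 16.
Solving the dual: y* = (0, 0, 1.3333).
  dual value b^T y* = 16.
Strong duality: c^T x* = b^T y*. Confirmed.

16


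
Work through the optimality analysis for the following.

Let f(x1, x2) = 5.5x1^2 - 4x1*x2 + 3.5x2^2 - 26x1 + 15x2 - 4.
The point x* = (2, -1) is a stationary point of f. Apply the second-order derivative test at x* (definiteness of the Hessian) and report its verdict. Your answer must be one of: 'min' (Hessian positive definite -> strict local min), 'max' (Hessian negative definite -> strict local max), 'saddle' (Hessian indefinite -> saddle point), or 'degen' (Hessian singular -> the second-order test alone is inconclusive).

Compute the Hessian H = grad^2 f:
  H = [[11, -4], [-4, 7]]
Verify stationarity: grad f(x*) = H x* + g = (0, 0).
Eigenvalues of H: 4.5279, 13.4721.
Both eigenvalues > 0, so H is positive definite -> x* is a strict local min.

min


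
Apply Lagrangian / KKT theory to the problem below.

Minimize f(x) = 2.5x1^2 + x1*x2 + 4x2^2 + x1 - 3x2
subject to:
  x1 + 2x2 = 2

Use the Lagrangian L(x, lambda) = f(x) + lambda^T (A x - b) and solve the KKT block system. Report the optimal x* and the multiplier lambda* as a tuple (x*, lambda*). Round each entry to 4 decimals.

Form the Lagrangian:
  L(x, lambda) = (1/2) x^T Q x + c^T x + lambda^T (A x - b)
Stationarity (grad_x L = 0): Q x + c + A^T lambda = 0.
Primal feasibility: A x = b.

This gives the KKT block system:
  [ Q   A^T ] [ x     ]   [-c ]
  [ A    0  ] [ lambda ] = [ b ]

Solving the linear system:
  x*      = (0.0833, 0.9583)
  lambda* = (-2.375)
  f(x*)   = 0.9792

x* = (0.0833, 0.9583), lambda* = (-2.375)


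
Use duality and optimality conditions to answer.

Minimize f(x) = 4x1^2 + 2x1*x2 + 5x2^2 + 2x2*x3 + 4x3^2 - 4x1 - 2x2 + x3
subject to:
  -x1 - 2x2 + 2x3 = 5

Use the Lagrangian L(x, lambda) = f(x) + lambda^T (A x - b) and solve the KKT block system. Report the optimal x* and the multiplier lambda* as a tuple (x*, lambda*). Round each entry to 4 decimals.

Form the Lagrangian:
  L(x, lambda) = (1/2) x^T Q x + c^T x + lambda^T (A x - b)
Stationarity (grad_x L = 0): Q x + c + A^T lambda = 0.
Primal feasibility: A x = b.

This gives the KKT block system:
  [ Q   A^T ] [ x     ]   [-c ]
  [ A    0  ] [ lambda ] = [ b ]

Solving the linear system:
  x*      = (0.1462, -1.1374, 1.4357)
  lambda* = (-5.1053)
  f(x*)   = 14.326

x* = (0.1462, -1.1374, 1.4357), lambda* = (-5.1053)


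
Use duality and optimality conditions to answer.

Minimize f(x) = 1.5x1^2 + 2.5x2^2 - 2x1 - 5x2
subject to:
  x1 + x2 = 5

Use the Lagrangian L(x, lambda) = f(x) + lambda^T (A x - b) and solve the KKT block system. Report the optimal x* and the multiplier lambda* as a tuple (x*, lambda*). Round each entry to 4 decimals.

Form the Lagrangian:
  L(x, lambda) = (1/2) x^T Q x + c^T x + lambda^T (A x - b)
Stationarity (grad_x L = 0): Q x + c + A^T lambda = 0.
Primal feasibility: A x = b.

This gives the KKT block system:
  [ Q   A^T ] [ x     ]   [-c ]
  [ A    0  ] [ lambda ] = [ b ]

Solving the linear system:
  x*      = (2.75, 2.25)
  lambda* = (-6.25)
  f(x*)   = 7.25

x* = (2.75, 2.25), lambda* = (-6.25)


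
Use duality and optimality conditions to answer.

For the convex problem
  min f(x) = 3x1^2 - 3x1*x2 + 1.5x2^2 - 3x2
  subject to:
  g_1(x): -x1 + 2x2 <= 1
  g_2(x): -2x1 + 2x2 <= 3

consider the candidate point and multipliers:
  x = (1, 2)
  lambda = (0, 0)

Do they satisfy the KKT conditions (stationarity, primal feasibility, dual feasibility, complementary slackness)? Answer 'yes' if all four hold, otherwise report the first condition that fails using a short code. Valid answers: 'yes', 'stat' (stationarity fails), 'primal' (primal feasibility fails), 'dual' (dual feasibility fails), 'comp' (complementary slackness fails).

Gradient of f: grad f(x) = Q x + c = (0, 0)
Constraint values g_i(x) = a_i^T x - b_i:
  g_1((1, 2)) = 2
  g_2((1, 2)) = -1
Stationarity residual: grad f(x) + sum_i lambda_i a_i = (0, 0)
  -> stationarity OK
Primal feasibility (all g_i <= 0): FAILS
Dual feasibility (all lambda_i >= 0): OK
Complementary slackness (lambda_i * g_i(x) = 0 for all i): OK

Verdict: the first failing condition is primal_feasibility -> primal.

primal


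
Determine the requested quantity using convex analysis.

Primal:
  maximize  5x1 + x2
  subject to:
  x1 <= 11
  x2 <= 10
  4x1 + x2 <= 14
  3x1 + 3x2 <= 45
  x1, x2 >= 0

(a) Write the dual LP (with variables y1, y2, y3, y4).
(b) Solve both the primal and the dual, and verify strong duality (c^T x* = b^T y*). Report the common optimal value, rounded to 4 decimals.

The standard primal-dual pair for 'max c^T x s.t. A x <= b, x >= 0' is:
  Dual:  min b^T y  s.t.  A^T y >= c,  y >= 0.

So the dual LP is:
  minimize  11y1 + 10y2 + 14y3 + 45y4
  subject to:
    y1 + 4y3 + 3y4 >= 5
    y2 + y3 + 3y4 >= 1
    y1, y2, y3, y4 >= 0

Solving the primal: x* = (3.5, 0).
  primal value c^T x* = 17.5.
Solving the dual: y* = (0, 0, 1.25, 0).
  dual value b^T y* = 17.5.
Strong duality: c^T x* = b^T y*. Confirmed.

17.5


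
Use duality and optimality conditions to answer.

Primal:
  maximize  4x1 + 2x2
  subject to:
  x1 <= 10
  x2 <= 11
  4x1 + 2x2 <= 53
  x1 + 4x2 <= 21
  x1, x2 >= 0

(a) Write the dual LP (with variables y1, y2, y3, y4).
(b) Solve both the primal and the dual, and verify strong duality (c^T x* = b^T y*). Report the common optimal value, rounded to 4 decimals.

The standard primal-dual pair for 'max c^T x s.t. A x <= b, x >= 0' is:
  Dual:  min b^T y  s.t.  A^T y >= c,  y >= 0.

So the dual LP is:
  minimize  10y1 + 11y2 + 53y3 + 21y4
  subject to:
    y1 + 4y3 + y4 >= 4
    y2 + 2y3 + 4y4 >= 2
    y1, y2, y3, y4 >= 0

Solving the primal: x* = (10, 2.75).
  primal value c^T x* = 45.5.
Solving the dual: y* = (3.5, 0, 0, 0.5).
  dual value b^T y* = 45.5.
Strong duality: c^T x* = b^T y*. Confirmed.

45.5


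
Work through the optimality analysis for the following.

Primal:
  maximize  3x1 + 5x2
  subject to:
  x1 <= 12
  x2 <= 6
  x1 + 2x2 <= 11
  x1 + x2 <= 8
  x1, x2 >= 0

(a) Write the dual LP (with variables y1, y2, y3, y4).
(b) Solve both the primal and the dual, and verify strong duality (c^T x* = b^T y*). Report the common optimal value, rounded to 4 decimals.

The standard primal-dual pair for 'max c^T x s.t. A x <= b, x >= 0' is:
  Dual:  min b^T y  s.t.  A^T y >= c,  y >= 0.

So the dual LP is:
  minimize  12y1 + 6y2 + 11y3 + 8y4
  subject to:
    y1 + y3 + y4 >= 3
    y2 + 2y3 + y4 >= 5
    y1, y2, y3, y4 >= 0

Solving the primal: x* = (5, 3).
  primal value c^T x* = 30.
Solving the dual: y* = (0, 0, 2, 1).
  dual value b^T y* = 30.
Strong duality: c^T x* = b^T y*. Confirmed.

30


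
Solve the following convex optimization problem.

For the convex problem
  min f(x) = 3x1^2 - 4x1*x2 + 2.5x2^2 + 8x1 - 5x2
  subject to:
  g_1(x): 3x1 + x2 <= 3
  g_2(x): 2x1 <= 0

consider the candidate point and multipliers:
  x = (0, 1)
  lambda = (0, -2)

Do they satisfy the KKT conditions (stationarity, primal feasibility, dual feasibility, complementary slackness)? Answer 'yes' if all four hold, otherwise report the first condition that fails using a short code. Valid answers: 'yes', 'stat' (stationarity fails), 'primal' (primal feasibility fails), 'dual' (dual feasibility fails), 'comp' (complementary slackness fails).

Gradient of f: grad f(x) = Q x + c = (4, 0)
Constraint values g_i(x) = a_i^T x - b_i:
  g_1((0, 1)) = -2
  g_2((0, 1)) = 0
Stationarity residual: grad f(x) + sum_i lambda_i a_i = (0, 0)
  -> stationarity OK
Primal feasibility (all g_i <= 0): OK
Dual feasibility (all lambda_i >= 0): FAILS
Complementary slackness (lambda_i * g_i(x) = 0 for all i): OK

Verdict: the first failing condition is dual_feasibility -> dual.

dual


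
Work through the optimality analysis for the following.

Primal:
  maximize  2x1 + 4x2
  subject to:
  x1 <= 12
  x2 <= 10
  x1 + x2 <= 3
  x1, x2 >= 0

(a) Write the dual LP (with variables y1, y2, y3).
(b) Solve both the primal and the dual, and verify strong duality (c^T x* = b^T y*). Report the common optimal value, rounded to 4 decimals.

The standard primal-dual pair for 'max c^T x s.t. A x <= b, x >= 0' is:
  Dual:  min b^T y  s.t.  A^T y >= c,  y >= 0.

So the dual LP is:
  minimize  12y1 + 10y2 + 3y3
  subject to:
    y1 + y3 >= 2
    y2 + y3 >= 4
    y1, y2, y3 >= 0

Solving the primal: x* = (0, 3).
  primal value c^T x* = 12.
Solving the dual: y* = (0, 0, 4).
  dual value b^T y* = 12.
Strong duality: c^T x* = b^T y*. Confirmed.

12


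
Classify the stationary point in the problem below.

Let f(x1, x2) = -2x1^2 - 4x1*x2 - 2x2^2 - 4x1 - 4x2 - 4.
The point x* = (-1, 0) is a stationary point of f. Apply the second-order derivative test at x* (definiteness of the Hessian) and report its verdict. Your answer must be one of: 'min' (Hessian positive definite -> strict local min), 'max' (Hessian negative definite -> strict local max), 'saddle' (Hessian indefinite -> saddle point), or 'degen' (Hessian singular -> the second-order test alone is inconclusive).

Compute the Hessian H = grad^2 f:
  H = [[-4, -4], [-4, -4]]
Verify stationarity: grad f(x*) = H x* + g = (0, 0).
Eigenvalues of H: -8, 0.
H has a zero eigenvalue (singular; negative semidefinite but not definite), so H is neither positive definite, negative definite, nor indefinite. The second-order test alone is inconclusive -> degen.
(Indeed, f is constant along the null direction of H through x*, so x* is not a strict local extremum.)

degen


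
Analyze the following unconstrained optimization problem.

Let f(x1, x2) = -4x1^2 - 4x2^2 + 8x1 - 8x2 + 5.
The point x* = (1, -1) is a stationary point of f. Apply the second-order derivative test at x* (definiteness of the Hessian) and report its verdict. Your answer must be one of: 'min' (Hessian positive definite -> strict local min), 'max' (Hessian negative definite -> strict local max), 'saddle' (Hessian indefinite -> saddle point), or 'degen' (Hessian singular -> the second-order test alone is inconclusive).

Compute the Hessian H = grad^2 f:
  H = [[-8, 0], [0, -8]]
Verify stationarity: grad f(x*) = H x* + g = (0, 0).
Eigenvalues of H: -8, -8.
Both eigenvalues < 0, so H is negative definite -> x* is a strict local max.

max


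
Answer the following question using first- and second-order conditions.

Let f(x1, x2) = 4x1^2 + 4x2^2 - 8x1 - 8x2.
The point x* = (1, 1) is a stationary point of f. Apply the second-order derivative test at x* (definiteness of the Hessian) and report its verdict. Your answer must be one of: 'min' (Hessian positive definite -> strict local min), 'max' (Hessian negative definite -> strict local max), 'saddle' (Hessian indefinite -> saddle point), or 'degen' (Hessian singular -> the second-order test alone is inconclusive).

Compute the Hessian H = grad^2 f:
  H = [[8, 0], [0, 8]]
Verify stationarity: grad f(x*) = H x* + g = (0, 0).
Eigenvalues of H: 8, 8.
Both eigenvalues > 0, so H is positive definite -> x* is a strict local min.

min


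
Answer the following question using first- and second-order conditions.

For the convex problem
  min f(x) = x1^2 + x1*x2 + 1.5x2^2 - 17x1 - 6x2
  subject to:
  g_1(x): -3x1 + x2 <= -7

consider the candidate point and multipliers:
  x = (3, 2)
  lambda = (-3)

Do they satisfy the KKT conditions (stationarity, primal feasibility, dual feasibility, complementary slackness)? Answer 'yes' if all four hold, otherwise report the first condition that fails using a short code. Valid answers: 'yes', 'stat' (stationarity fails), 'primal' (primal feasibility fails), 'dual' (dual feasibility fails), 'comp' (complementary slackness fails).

Gradient of f: grad f(x) = Q x + c = (-9, 3)
Constraint values g_i(x) = a_i^T x - b_i:
  g_1((3, 2)) = 0
Stationarity residual: grad f(x) + sum_i lambda_i a_i = (0, 0)
  -> stationarity OK
Primal feasibility (all g_i <= 0): OK
Dual feasibility (all lambda_i >= 0): FAILS
Complementary slackness (lambda_i * g_i(x) = 0 for all i): OK

Verdict: the first failing condition is dual_feasibility -> dual.

dual


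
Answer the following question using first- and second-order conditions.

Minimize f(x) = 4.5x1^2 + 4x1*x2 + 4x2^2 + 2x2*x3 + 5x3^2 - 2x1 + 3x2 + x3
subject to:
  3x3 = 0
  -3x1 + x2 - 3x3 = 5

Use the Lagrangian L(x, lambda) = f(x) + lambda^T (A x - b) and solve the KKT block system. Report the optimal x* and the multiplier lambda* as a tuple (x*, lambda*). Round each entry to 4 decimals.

Form the Lagrangian:
  L(x, lambda) = (1/2) x^T Q x + c^T x + lambda^T (A x - b)
Stationarity (grad_x L = 0): Q x + c + A^T lambda = 0.
Primal feasibility: A x = b.

This gives the KKT block system:
  [ Q   A^T ] [ x     ]   [-c ]
  [ A    0  ] [ lambda ] = [ b ]

Solving the linear system:
  x*      = (-1.4, 0.8, 0)
  lambda* = (-4.6667, -3.8)
  f(x*)   = 12.1

x* = (-1.4, 0.8, 0), lambda* = (-4.6667, -3.8)


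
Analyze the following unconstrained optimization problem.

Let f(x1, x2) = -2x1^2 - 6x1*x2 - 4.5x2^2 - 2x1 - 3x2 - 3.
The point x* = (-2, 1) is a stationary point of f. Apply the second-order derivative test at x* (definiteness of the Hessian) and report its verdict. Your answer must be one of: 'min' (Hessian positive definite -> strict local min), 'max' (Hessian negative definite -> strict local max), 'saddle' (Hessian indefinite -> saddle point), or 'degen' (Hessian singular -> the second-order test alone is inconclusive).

Compute the Hessian H = grad^2 f:
  H = [[-4, -6], [-6, -9]]
Verify stationarity: grad f(x*) = H x* + g = (0, 0).
Eigenvalues of H: -13, 0.
H has a zero eigenvalue (singular; negative semidefinite but not definite), so H is neither positive definite, negative definite, nor indefinite. The second-order test alone is inconclusive -> degen.
(Indeed, f is constant along the null direction of H through x*, so x* is not a strict local extremum.)

degen


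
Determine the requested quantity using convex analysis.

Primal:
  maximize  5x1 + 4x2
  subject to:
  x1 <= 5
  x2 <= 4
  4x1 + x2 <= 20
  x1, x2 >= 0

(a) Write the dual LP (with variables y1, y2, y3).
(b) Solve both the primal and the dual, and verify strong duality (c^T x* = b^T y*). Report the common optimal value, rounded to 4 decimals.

The standard primal-dual pair for 'max c^T x s.t. A x <= b, x >= 0' is:
  Dual:  min b^T y  s.t.  A^T y >= c,  y >= 0.

So the dual LP is:
  minimize  5y1 + 4y2 + 20y3
  subject to:
    y1 + 4y3 >= 5
    y2 + y3 >= 4
    y1, y2, y3 >= 0

Solving the primal: x* = (4, 4).
  primal value c^T x* = 36.
Solving the dual: y* = (0, 2.75, 1.25).
  dual value b^T y* = 36.
Strong duality: c^T x* = b^T y*. Confirmed.

36


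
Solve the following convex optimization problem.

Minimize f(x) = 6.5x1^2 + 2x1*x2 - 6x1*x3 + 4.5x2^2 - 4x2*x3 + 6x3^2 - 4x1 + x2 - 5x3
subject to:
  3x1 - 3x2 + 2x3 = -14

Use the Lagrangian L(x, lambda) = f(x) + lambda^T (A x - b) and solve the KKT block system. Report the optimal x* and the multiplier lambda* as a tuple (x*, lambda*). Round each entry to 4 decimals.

Form the Lagrangian:
  L(x, lambda) = (1/2) x^T Q x + c^T x + lambda^T (A x - b)
Stationarity (grad_x L = 0): Q x + c + A^T lambda = 0.
Primal feasibility: A x = b.

This gives the KKT block system:
  [ Q   A^T ] [ x     ]   [-c ]
  [ A    0  ] [ lambda ] = [ b ]

Solving the linear system:
  x*      = (-1.9572, 2.0707, -0.9581)
  lambda* = (6.5181)
  f(x*)   = 52.9716

x* = (-1.9572, 2.0707, -0.9581), lambda* = (6.5181)


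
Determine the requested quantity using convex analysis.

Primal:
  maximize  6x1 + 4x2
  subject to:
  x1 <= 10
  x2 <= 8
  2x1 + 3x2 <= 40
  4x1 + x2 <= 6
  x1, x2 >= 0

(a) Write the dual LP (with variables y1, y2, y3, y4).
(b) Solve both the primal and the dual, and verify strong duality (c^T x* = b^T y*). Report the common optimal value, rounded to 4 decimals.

The standard primal-dual pair for 'max c^T x s.t. A x <= b, x >= 0' is:
  Dual:  min b^T y  s.t.  A^T y >= c,  y >= 0.

So the dual LP is:
  minimize  10y1 + 8y2 + 40y3 + 6y4
  subject to:
    y1 + 2y3 + 4y4 >= 6
    y2 + 3y3 + y4 >= 4
    y1, y2, y3, y4 >= 0

Solving the primal: x* = (0, 6).
  primal value c^T x* = 24.
Solving the dual: y* = (0, 0, 0, 4).
  dual value b^T y* = 24.
Strong duality: c^T x* = b^T y*. Confirmed.

24


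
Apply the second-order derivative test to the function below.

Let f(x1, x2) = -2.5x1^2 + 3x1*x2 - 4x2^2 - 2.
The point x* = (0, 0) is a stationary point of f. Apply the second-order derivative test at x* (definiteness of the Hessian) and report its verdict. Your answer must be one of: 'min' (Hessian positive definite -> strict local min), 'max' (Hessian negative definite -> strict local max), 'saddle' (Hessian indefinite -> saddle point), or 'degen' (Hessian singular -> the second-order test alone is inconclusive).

Compute the Hessian H = grad^2 f:
  H = [[-5, 3], [3, -8]]
Verify stationarity: grad f(x*) = H x* + g = (0, 0).
Eigenvalues of H: -9.8541, -3.1459.
Both eigenvalues < 0, so H is negative definite -> x* is a strict local max.

max


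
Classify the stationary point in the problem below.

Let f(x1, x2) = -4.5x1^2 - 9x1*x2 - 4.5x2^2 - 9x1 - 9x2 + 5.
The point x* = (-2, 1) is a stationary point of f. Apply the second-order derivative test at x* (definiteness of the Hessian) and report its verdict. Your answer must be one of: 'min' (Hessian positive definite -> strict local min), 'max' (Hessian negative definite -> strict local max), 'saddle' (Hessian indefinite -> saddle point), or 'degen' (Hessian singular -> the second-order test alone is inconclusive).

Compute the Hessian H = grad^2 f:
  H = [[-9, -9], [-9, -9]]
Verify stationarity: grad f(x*) = H x* + g = (0, 0).
Eigenvalues of H: -18, 0.
H has a zero eigenvalue (singular; negative semidefinite but not definite), so H is neither positive definite, negative definite, nor indefinite. The second-order test alone is inconclusive -> degen.
(Indeed, f is constant along the null direction of H through x*, so x* is not a strict local extremum.)

degen


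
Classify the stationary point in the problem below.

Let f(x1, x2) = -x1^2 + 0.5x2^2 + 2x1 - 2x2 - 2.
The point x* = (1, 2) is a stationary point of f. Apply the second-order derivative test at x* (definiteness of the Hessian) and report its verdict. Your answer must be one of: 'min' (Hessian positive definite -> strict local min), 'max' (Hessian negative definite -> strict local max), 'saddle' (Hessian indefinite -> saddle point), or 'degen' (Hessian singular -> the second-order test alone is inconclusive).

Compute the Hessian H = grad^2 f:
  H = [[-2, 0], [0, 1]]
Verify stationarity: grad f(x*) = H x* + g = (0, 0).
Eigenvalues of H: -2, 1.
Eigenvalues have mixed signs, so H is indefinite -> x* is a saddle point.

saddle


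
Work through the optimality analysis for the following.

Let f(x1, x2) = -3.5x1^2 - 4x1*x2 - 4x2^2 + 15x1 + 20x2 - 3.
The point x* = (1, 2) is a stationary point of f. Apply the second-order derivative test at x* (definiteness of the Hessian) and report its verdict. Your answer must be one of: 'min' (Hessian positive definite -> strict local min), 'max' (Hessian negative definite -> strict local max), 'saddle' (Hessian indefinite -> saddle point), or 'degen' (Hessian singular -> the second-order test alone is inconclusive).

Compute the Hessian H = grad^2 f:
  H = [[-7, -4], [-4, -8]]
Verify stationarity: grad f(x*) = H x* + g = (0, 0).
Eigenvalues of H: -11.5311, -3.4689.
Both eigenvalues < 0, so H is negative definite -> x* is a strict local max.

max


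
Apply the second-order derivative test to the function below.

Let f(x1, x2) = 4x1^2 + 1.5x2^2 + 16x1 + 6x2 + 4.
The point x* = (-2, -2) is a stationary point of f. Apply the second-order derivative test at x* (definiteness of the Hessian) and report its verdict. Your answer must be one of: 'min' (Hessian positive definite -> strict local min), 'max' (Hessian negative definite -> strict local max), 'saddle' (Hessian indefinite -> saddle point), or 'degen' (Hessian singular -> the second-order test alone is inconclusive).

Compute the Hessian H = grad^2 f:
  H = [[8, 0], [0, 3]]
Verify stationarity: grad f(x*) = H x* + g = (0, 0).
Eigenvalues of H: 3, 8.
Both eigenvalues > 0, so H is positive definite -> x* is a strict local min.

min


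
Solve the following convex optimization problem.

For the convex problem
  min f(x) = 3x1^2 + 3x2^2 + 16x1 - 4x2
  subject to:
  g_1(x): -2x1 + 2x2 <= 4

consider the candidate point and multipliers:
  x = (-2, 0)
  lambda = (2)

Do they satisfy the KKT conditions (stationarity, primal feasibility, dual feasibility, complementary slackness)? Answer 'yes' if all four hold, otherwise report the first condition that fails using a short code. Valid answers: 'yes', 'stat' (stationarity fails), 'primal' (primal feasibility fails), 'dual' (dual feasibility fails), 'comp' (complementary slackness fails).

Gradient of f: grad f(x) = Q x + c = (4, -4)
Constraint values g_i(x) = a_i^T x - b_i:
  g_1((-2, 0)) = 0
Stationarity residual: grad f(x) + sum_i lambda_i a_i = (0, 0)
  -> stationarity OK
Primal feasibility (all g_i <= 0): OK
Dual feasibility (all lambda_i >= 0): OK
Complementary slackness (lambda_i * g_i(x) = 0 for all i): OK

Verdict: yes, KKT holds.

yes


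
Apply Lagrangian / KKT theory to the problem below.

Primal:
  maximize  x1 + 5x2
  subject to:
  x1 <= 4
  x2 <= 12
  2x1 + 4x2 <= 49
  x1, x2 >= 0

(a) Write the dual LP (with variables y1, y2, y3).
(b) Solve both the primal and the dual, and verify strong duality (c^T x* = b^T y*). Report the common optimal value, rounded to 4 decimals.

The standard primal-dual pair for 'max c^T x s.t. A x <= b, x >= 0' is:
  Dual:  min b^T y  s.t.  A^T y >= c,  y >= 0.

So the dual LP is:
  minimize  4y1 + 12y2 + 49y3
  subject to:
    y1 + 2y3 >= 1
    y2 + 4y3 >= 5
    y1, y2, y3 >= 0

Solving the primal: x* = (0.5, 12).
  primal value c^T x* = 60.5.
Solving the dual: y* = (0, 3, 0.5).
  dual value b^T y* = 60.5.
Strong duality: c^T x* = b^T y*. Confirmed.

60.5


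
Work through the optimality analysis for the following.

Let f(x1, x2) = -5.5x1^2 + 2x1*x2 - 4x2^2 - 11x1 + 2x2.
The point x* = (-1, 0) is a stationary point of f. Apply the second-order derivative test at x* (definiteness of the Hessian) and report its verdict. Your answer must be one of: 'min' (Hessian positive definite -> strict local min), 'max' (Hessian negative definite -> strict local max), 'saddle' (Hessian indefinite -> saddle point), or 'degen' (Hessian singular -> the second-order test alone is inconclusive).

Compute the Hessian H = grad^2 f:
  H = [[-11, 2], [2, -8]]
Verify stationarity: grad f(x*) = H x* + g = (0, 0).
Eigenvalues of H: -12, -7.
Both eigenvalues < 0, so H is negative definite -> x* is a strict local max.

max


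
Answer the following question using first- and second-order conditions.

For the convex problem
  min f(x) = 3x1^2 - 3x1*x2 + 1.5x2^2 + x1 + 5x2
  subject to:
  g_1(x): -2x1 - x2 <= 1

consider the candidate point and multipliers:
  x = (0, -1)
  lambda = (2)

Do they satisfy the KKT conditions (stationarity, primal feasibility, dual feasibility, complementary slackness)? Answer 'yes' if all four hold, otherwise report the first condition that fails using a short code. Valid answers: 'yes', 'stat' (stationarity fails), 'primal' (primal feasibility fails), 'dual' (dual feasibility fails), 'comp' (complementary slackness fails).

Gradient of f: grad f(x) = Q x + c = (4, 2)
Constraint values g_i(x) = a_i^T x - b_i:
  g_1((0, -1)) = 0
Stationarity residual: grad f(x) + sum_i lambda_i a_i = (0, 0)
  -> stationarity OK
Primal feasibility (all g_i <= 0): OK
Dual feasibility (all lambda_i >= 0): OK
Complementary slackness (lambda_i * g_i(x) = 0 for all i): OK

Verdict: yes, KKT holds.

yes


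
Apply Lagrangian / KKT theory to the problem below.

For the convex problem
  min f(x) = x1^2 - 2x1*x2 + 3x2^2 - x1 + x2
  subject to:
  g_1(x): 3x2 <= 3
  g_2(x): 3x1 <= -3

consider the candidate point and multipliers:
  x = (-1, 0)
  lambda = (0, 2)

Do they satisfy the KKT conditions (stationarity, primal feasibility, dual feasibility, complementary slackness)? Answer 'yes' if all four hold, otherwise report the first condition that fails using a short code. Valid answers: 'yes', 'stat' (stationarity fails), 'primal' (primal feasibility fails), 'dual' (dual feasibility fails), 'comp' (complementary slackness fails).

Gradient of f: grad f(x) = Q x + c = (-3, 3)
Constraint values g_i(x) = a_i^T x - b_i:
  g_1((-1, 0)) = -3
  g_2((-1, 0)) = 0
Stationarity residual: grad f(x) + sum_i lambda_i a_i = (3, 3)
  -> stationarity FAILS
Primal feasibility (all g_i <= 0): OK
Dual feasibility (all lambda_i >= 0): OK
Complementary slackness (lambda_i * g_i(x) = 0 for all i): OK

Verdict: the first failing condition is stationarity -> stat.

stat


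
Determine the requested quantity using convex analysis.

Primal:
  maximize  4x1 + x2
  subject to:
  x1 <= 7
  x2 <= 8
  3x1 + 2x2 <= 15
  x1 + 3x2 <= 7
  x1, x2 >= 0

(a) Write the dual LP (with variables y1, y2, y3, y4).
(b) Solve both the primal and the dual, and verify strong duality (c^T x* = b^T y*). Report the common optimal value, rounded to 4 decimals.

The standard primal-dual pair for 'max c^T x s.t. A x <= b, x >= 0' is:
  Dual:  min b^T y  s.t.  A^T y >= c,  y >= 0.

So the dual LP is:
  minimize  7y1 + 8y2 + 15y3 + 7y4
  subject to:
    y1 + 3y3 + y4 >= 4
    y2 + 2y3 + 3y4 >= 1
    y1, y2, y3, y4 >= 0

Solving the primal: x* = (5, 0).
  primal value c^T x* = 20.
Solving the dual: y* = (0, 0, 1.3333, 0).
  dual value b^T y* = 20.
Strong duality: c^T x* = b^T y*. Confirmed.

20


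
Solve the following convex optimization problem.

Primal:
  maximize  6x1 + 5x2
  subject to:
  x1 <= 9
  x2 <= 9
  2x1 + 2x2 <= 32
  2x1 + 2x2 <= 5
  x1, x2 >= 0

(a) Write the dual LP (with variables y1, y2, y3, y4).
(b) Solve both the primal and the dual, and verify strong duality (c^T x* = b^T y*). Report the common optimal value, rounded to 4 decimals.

The standard primal-dual pair for 'max c^T x s.t. A x <= b, x >= 0' is:
  Dual:  min b^T y  s.t.  A^T y >= c,  y >= 0.

So the dual LP is:
  minimize  9y1 + 9y2 + 32y3 + 5y4
  subject to:
    y1 + 2y3 + 2y4 >= 6
    y2 + 2y3 + 2y4 >= 5
    y1, y2, y3, y4 >= 0

Solving the primal: x* = (2.5, 0).
  primal value c^T x* = 15.
Solving the dual: y* = (0, 0, 0, 3).
  dual value b^T y* = 15.
Strong duality: c^T x* = b^T y*. Confirmed.

15
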